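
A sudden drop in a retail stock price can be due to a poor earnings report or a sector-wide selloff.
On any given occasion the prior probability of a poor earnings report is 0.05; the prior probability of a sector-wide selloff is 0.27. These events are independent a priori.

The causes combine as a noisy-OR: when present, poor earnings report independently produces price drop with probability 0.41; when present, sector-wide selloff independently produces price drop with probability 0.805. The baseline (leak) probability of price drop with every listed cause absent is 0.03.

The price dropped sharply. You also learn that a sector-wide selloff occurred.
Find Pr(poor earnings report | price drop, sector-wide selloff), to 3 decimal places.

Under noisy-OR, P(price drop | causes) = 1 − (1−0.03)·∏(1−qᵢ) over the active causes.
By total probability over both values of poor earnings report:
  P(price drop | sector-wide selloff) = 0.81085×0.95 + 0.888402×0.05
        = 0.770307 + 0.044420 = 0.814727
Configurations with poor earnings report contribute 0.044420, so
  P(poor earnings report | price drop, sector-wide selloff) = 0.044420 / 0.814727 ≈ 0.055

Pr(poor earnings report | price drop, sector-wide selloff) ≈ 0.055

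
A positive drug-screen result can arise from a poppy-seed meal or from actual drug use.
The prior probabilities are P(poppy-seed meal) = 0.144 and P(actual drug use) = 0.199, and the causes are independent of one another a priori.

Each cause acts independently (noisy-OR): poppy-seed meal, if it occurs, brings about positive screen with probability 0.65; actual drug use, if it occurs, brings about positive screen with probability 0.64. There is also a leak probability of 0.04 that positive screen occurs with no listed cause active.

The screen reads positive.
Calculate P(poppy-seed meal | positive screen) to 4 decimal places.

P(poppy-seed meal | positive screen) ≈ 0.4229

Under noisy-OR, P(positive screen | causes) = 1 − (1−0.04)·∏(1−qᵢ) over the active causes.
By total probability over the 4 (poppy-seed meal, actual drug use) configurations:
  P(positive screen) = 0.04×0.856×0.801 + 0.6544×0.856×0.199 + 0.664×0.144×0.801 + 0.87904×0.144×0.199
        = 0.027426 + 0.111473 + 0.076588 + 0.025190 = 0.240677
Configurations with poppy-seed meal contribute 0.101778, so
  P(poppy-seed meal | positive screen) = 0.101778 / 0.240677 ≈ 0.4229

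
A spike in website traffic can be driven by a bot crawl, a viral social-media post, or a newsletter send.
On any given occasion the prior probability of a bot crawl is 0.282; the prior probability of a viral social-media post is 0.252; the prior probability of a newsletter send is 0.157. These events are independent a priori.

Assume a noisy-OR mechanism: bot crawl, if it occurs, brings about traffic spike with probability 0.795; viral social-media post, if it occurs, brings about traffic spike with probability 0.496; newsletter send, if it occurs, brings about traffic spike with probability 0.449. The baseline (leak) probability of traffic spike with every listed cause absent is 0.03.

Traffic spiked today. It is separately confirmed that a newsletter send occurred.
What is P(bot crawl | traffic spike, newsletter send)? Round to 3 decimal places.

P(bot crawl | traffic spike, newsletter send) ≈ 0.400

Under noisy-OR, P(traffic spike | causes) = 1 − (1−0.03)·∏(1−qᵢ) over the active causes.
Numerator (weight on configurations with bot crawl): 0.187825 + 0.067140 = 0.254965
Normalizer over all consistent configurations: 0.46553*0.718*0.748 + 0.730627*0.718*0.252 + 0.890434*0.282*0.748 + 0.944779*0.282*0.252 = 0.637181
Posterior = 0.254965 / 0.637181 ≈ 0.400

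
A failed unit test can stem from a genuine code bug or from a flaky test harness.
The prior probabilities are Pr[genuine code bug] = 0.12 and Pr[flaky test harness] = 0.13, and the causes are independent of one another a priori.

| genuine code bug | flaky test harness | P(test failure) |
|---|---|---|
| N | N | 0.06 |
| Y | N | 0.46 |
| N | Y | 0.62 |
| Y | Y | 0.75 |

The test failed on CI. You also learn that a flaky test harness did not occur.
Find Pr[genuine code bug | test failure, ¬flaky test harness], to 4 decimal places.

Sum P(test failure|·) weighted by the priors over both values of genuine code bug:
  P(test failure | ¬flaky test harness) = 0.06·0.88 + 0.46·0.12
        = 0.052800 + 0.055200 = 0.108000
Keeping only the genuine code bug-present terms gives 0.055200, so
  P(genuine code bug | test failure, ¬flaky test harness) = 0.055200 / 0.108000 ≈ 0.5111

Pr[genuine code bug | test failure, ¬flaky test harness] ≈ 0.5111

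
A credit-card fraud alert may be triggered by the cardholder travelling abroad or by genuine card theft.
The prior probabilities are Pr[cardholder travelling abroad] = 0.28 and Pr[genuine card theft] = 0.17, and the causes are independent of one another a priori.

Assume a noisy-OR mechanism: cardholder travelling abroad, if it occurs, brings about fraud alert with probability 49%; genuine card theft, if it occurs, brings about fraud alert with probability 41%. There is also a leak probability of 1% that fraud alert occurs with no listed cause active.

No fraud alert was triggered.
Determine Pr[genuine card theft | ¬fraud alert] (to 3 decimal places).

Pr[genuine card theft | ¬fraud alert] ≈ 0.108

Under noisy-OR, P(fraud alert | causes) = 1 − (1−0.01)·∏(1−qᵢ) over the active causes.
P(¬fraud alert) = 0.99*0.72*0.83 + 0.5841*0.72*0.17 + 0.5049*0.28*0.83 + 0.297891*0.28*0.17 = 0.591624 + 0.071494 + 0.117339 + 0.014180 = 0.794637
Of this, 0.085674 comes from 0.071494 + 0.014180 (the genuine card theft=true cases).
P(genuine card theft | ¬fraud alert) = 0.085674 / 0.794637 ≈ 0.108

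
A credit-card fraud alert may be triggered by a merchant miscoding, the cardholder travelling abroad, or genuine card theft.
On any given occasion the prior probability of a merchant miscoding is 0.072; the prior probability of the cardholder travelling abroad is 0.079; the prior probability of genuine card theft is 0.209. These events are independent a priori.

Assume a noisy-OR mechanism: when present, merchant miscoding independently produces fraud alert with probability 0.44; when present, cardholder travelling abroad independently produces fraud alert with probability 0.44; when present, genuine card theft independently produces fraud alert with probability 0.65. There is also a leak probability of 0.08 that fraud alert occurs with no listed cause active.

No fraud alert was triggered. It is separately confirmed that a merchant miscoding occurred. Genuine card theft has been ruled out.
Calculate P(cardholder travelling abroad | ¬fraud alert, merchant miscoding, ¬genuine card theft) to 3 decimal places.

Under noisy-OR, P(fraud alert | causes) = 1 − (1−0.08)·∏(1−qᵢ) over the active causes.
For the numerator, keep only cardholder travelling abroad=true terms: 0.288512·0.079 = 0.022792
The normalizing constant is 0.5152·0.921 + 0.288512·0.079 = 0.497291
Posterior = 0.022792 / 0.497291 ≈ 0.046

P(cardholder travelling abroad | ¬fraud alert, merchant miscoding, ¬genuine card theft) ≈ 0.046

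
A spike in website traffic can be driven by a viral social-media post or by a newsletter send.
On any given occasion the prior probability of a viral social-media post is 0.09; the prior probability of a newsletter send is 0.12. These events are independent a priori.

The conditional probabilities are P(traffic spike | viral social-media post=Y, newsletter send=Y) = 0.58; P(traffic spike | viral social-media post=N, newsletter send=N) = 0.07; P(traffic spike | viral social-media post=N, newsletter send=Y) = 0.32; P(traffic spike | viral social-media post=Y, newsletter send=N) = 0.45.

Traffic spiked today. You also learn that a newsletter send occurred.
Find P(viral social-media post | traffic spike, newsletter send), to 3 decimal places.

Weight on viral social-media post=true, given the evidence: 0.58·0.09 = 0.052200
Normalizer over all consistent configurations: 0.32·0.91 + 0.58·0.09 = 0.343400
P(viral social-media post | traffic spike, newsletter send) = 0.052200/0.343400 ≈ 0.152

P(viral social-media post | traffic spike, newsletter send) ≈ 0.152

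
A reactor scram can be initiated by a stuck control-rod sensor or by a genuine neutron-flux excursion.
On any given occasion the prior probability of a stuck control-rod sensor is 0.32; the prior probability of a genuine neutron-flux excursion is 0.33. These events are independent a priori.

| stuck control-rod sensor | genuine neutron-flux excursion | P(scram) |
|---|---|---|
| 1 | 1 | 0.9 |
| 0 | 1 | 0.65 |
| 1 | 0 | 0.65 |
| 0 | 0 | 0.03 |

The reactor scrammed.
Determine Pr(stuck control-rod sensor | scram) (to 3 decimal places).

Numerator (weight on configurations with stuck control-rod sensor): 0.139360 + 0.095040 = 0.234400
The normalizing constant is 0.03·0.68·0.67 + 0.65·0.68·0.33 + 0.65·0.32·0.67 + 0.9·0.32·0.33 = 0.393928
Posterior = 0.234400 / 0.393928 ≈ 0.595

Pr(stuck control-rod sensor | scram) ≈ 0.595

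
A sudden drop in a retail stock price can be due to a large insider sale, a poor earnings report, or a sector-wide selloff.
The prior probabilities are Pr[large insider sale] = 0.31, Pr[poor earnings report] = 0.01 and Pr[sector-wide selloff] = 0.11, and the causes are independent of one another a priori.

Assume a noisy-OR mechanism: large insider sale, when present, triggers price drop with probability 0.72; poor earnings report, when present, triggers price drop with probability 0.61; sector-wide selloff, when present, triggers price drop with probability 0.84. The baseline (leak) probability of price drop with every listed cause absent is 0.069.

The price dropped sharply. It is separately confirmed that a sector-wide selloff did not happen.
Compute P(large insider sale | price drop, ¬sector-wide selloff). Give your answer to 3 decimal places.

Under noisy-OR, P(price drop | causes) = 1 − (1−0.069)·∏(1−qᵢ) over the active causes.
Sum P(price drop|·) weighted by the priors over the 4 (large insider sale, poor earnings report) configurations:
  P(price drop | ¬sector-wide selloff) = 0.069*0.69*0.99 + 0.63691*0.69*0.01 + 0.73932*0.31*0.99 + 0.898335*0.31*0.01
        = 0.047134 + 0.004395 + 0.226897 + 0.002785 = 0.281211
Configurations with large insider sale contribute 0.229682, so
  P(large insider sale | price drop, ¬sector-wide selloff) = 0.229682 / 0.281211 ≈ 0.817

P(large insider sale | price drop, ¬sector-wide selloff) ≈ 0.817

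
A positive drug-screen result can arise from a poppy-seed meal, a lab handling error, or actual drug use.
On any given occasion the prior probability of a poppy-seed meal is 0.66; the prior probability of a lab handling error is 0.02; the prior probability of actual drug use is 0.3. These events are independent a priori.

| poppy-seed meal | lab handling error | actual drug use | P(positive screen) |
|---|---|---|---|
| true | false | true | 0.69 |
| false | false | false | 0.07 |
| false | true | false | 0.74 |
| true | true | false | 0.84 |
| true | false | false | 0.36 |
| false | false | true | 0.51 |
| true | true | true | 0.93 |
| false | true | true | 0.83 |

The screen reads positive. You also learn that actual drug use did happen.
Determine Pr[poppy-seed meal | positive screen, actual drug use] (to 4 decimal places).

Pr[poppy-seed meal | positive screen, actual drug use] ≈ 0.7231

Sum P(positive screen|·) weighted by the priors over the 4 (poppy-seed meal, lab handling error) configurations:
  P(positive screen | actual drug use) = 0.51*0.34*0.98 + 0.83*0.34*0.02 + 0.69*0.66*0.98 + 0.93*0.66*0.02
        = 0.169932 + 0.005644 + 0.446292 + 0.012276 = 0.634144
Configurations with poppy-seed meal contribute 0.458568, so
  P(poppy-seed meal | positive screen, actual drug use) = 0.458568 / 0.634144 ≈ 0.7231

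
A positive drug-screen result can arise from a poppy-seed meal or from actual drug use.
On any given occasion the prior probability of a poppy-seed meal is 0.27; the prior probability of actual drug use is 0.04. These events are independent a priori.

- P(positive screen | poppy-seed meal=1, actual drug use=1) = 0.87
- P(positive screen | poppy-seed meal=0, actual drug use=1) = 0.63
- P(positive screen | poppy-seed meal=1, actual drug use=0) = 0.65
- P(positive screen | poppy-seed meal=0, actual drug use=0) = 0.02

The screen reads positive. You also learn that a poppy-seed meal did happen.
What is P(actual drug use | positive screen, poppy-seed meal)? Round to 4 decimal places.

P(actual drug use | positive screen, poppy-seed meal) ≈ 0.0528

P(positive screen | poppy-seed meal) = 0.65×0.96 + 0.87×0.04 = 0.624000 + 0.034800 = 0.658800
Of this, 0.034800 comes from 0.87×0.04 (the actual drug use=true cases).
P(actual drug use | positive screen, poppy-seed meal) = 0.034800 / 0.658800 ≈ 0.0528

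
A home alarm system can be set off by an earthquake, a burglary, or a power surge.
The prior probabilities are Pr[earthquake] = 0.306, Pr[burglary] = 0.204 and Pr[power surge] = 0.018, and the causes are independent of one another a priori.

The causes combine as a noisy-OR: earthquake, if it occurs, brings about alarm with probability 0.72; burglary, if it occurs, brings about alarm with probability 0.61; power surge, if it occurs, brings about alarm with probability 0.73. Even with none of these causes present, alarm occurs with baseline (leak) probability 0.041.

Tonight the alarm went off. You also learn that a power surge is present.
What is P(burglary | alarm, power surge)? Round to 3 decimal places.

P(burglary | alarm, power surge) ≈ 0.228

Under noisy-OR, P(alarm | causes) = 1 − (1−0.041)·∏(1−qᵢ) over the active causes.
Sum P(alarm|·) weighted by the priors over the 4 (earthquake, burglary) configurations:
  P(alarm | power surge) = 0.74107*0.694*0.796 + 0.899017*0.694*0.204 + 0.9275*0.306*0.796 + 0.971725*0.306*0.204
        = 0.409385 + 0.127279 + 0.225917 + 0.060659 = 0.823240
The terms with burglary present sum to 0.187938, so
  P(burglary | alarm, power surge) = 0.187938 / 0.823240 ≈ 0.228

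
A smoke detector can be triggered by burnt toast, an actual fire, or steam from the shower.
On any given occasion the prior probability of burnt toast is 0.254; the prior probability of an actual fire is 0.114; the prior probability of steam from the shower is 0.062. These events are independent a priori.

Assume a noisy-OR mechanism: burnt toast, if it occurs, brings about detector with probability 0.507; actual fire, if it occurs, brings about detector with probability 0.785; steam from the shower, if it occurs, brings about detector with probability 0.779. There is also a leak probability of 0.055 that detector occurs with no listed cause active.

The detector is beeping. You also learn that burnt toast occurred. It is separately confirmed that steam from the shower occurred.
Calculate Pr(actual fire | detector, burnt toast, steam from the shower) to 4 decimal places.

Under noisy-OR, P(detector | causes) = 1 − (1−0.055)·∏(1−qᵢ) over the active causes.
Sum P(detector|·) weighted by the priors over both values of actual fire:
  P(detector | burnt toast, steam from the shower) = 0.897039×0.886 + 0.977863×0.114
        = 0.794777 + 0.111476 = 0.906253
Keeping only the actual fire-present terms gives 0.111476, so
  P(actual fire | detector, burnt toast, steam from the shower) = 0.111476 / 0.906253 ≈ 0.1230

Pr(actual fire | detector, burnt toast, steam from the shower) ≈ 0.1230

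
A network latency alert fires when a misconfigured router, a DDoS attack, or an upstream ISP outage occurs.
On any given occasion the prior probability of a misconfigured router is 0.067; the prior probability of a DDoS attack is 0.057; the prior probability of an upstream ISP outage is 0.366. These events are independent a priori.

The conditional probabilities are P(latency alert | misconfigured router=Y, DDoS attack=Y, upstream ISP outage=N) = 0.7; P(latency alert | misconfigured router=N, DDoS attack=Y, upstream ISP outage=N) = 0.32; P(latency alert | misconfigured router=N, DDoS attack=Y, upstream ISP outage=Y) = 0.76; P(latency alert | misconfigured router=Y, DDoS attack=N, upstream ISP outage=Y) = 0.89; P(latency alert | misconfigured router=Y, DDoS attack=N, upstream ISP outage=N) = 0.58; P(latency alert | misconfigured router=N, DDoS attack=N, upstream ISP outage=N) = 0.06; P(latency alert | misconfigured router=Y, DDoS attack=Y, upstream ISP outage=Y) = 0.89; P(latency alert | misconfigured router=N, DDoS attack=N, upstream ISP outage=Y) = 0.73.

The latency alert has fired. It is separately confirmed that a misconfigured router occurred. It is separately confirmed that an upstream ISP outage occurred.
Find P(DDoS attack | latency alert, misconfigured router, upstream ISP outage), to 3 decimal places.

P(DDoS attack | latency alert, misconfigured router, upstream ISP outage) ≈ 0.057

Enumerate both values of DDoS attack and weight by the priors:
  P(latency alert | misconfigured router, upstream ISP outage) = 0.89·0.943 + 0.89·0.057
        = 0.839270 + 0.050730 = 0.890000
Configurations with DDoS attack contribute 0.050730, so
  P(DDoS attack | latency alert, misconfigured router, upstream ISP outage) = 0.050730 / 0.890000 ≈ 0.057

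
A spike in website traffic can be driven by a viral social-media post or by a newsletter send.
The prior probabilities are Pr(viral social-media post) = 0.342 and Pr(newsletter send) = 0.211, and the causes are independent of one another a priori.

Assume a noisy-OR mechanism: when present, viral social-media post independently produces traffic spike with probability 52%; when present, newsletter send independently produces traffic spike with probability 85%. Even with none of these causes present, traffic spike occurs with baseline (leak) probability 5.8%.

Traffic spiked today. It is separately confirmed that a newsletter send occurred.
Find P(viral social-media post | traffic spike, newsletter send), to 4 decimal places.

P(viral social-media post | traffic spike, newsletter send) ≈ 0.3607

Under noisy-OR, P(traffic spike | causes) = 1 − (1−0.058)·∏(1−qᵢ) over the active causes.
For the numerator, keep only viral social-media post=true terms: 0.932176*0.342 = 0.318804
The normalizing constant is 0.8587*0.658 + 0.932176*0.342 = 0.883829
Posterior = 0.318804 / 0.883829 ≈ 0.3607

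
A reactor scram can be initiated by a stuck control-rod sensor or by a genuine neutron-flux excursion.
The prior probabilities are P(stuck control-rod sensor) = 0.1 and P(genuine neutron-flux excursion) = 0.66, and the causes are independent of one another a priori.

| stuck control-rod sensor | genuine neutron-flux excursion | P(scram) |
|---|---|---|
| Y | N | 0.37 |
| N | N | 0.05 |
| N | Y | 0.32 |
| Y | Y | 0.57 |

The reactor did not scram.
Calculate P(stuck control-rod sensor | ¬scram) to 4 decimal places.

P(stuck control-rod sensor | ¬scram) ≈ 0.0669

By total probability over the 4 (stuck control-rod sensor, genuine neutron-flux excursion) configurations:
  P(¬scram) = 0.95×0.9×0.34 + 0.68×0.9×0.66 + 0.63×0.1×0.34 + 0.43×0.1×0.66
        = 0.290700 + 0.403920 + 0.021420 + 0.028380 = 0.744420
Keeping only the stuck control-rod sensor-present terms gives 0.049800, so
  P(stuck control-rod sensor | ¬scram) = 0.049800 / 0.744420 ≈ 0.0669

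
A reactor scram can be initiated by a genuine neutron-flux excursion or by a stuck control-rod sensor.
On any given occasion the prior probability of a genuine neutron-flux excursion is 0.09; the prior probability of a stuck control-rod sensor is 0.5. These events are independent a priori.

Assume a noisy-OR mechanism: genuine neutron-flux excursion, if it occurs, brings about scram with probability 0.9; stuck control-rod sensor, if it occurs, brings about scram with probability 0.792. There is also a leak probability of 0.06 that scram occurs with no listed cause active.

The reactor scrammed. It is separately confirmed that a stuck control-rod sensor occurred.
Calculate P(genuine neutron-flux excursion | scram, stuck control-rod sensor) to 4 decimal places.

P(genuine neutron-flux excursion | scram, stuck control-rod sensor) ≈ 0.1076

Under noisy-OR, P(scram | causes) = 1 − (1−0.06)·∏(1−qᵢ) over the active causes.
For the numerator, keep only genuine neutron-flux excursion=true terms: 0.980448·0.09 = 0.088240
The normalizing constant is 0.80448·0.91 + 0.980448·0.09 = 0.820317
Posterior = 0.088240 / 0.820317 ≈ 0.1076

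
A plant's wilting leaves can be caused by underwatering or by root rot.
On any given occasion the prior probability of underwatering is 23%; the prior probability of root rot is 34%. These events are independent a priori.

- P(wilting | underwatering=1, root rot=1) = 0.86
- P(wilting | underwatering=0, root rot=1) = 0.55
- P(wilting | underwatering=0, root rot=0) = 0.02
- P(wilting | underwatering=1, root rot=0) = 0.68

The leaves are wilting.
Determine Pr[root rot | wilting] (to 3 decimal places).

P(wilting) = 0.02×0.77×0.66 + 0.55×0.77×0.34 + 0.68×0.23×0.66 + 0.86×0.23×0.34 = 0.010164 + 0.143990 + 0.103224 + 0.067252 = 0.324630
Restricting to configurations with root rot present: 0.143990 + 0.067252 = 0.211242.
So P(root rot | wilting) = 0.211242/0.324630 ≈ 0.651.

Pr[root rot | wilting] ≈ 0.651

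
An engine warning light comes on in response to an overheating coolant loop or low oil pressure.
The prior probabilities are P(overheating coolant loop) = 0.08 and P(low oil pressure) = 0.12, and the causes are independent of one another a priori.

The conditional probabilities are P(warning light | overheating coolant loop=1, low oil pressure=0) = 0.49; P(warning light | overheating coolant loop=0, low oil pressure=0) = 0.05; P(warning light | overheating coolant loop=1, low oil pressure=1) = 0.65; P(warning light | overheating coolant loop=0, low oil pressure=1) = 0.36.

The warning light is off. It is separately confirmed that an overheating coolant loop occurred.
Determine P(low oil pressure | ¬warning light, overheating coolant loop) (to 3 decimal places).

P(low oil pressure | ¬warning light, overheating coolant loop) ≈ 0.086

Numerator (weight on configurations with low oil pressure): 0.35×0.12 = 0.042000
Normalizer over all consistent configurations: 0.51×0.88 + 0.35×0.12 = 0.490800
Posterior = 0.042000 / 0.490800 ≈ 0.086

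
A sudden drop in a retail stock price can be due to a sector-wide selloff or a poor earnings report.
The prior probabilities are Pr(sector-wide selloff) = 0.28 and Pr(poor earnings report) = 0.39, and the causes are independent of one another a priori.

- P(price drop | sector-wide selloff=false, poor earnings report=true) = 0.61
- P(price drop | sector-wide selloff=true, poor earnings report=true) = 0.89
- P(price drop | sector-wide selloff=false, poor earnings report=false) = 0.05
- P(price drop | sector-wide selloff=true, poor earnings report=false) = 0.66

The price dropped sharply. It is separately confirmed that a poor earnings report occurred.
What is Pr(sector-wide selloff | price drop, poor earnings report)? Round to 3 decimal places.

By total probability over both values of sector-wide selloff:
  P(price drop | poor earnings report) = 0.61*0.72 + 0.89*0.28
        = 0.439200 + 0.249200 = 0.688400
Configurations with sector-wide selloff contribute 0.249200, so
  P(sector-wide selloff | price drop, poor earnings report) = 0.249200 / 0.688400 ≈ 0.362

Pr(sector-wide selloff | price drop, poor earnings report) ≈ 0.362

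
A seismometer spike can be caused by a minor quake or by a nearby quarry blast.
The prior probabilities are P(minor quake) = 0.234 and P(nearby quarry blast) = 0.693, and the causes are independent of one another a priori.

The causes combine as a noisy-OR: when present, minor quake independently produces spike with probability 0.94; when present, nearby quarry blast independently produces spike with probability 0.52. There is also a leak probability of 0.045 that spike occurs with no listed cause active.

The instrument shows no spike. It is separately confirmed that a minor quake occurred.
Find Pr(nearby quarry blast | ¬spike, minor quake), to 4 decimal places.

Pr(nearby quarry blast | ¬spike, minor quake) ≈ 0.5200

Under noisy-OR, P(spike | causes) = 1 − (1−0.045)·∏(1−qᵢ) over the active causes.
P(¬spike | minor quake) = 0.0573·0.307 + 0.027504·0.693 = 0.017591 + 0.019060 = 0.036651
The nearby quarry blast-present share is 0.027504·0.693 = 0.019060.
So P(nearby quarry blast | ¬spike, minor quake) = 0.019060/0.036651 ≈ 0.5200.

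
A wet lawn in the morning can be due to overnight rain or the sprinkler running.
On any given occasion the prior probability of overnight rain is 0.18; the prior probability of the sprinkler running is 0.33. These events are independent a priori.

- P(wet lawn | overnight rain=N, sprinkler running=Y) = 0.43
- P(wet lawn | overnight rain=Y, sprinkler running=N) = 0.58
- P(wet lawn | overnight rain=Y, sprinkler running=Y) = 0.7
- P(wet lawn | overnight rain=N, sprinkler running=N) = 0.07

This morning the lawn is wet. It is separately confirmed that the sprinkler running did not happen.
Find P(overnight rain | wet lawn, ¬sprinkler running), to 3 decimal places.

P(overnight rain | wet lawn, ¬sprinkler running) ≈ 0.645

Sum P(wet lawn|·) weighted by the priors over both values of overnight rain:
  P(wet lawn | ¬sprinkler running) = 0.07×0.82 + 0.58×0.18
        = 0.057400 + 0.104400 = 0.161800
Keeping only the overnight rain-present terms gives 0.104400, so
  P(overnight rain | wet lawn, ¬sprinkler running) = 0.104400 / 0.161800 ≈ 0.645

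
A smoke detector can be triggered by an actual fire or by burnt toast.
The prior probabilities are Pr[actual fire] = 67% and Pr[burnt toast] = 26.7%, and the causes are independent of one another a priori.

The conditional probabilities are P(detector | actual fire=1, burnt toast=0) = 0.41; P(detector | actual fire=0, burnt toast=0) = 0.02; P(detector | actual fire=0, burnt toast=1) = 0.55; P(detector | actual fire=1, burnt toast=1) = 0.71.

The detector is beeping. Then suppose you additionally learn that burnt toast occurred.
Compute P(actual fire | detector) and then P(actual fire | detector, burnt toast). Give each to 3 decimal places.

Enumerate the 4 (actual fire, burnt toast) configurations and weight by the priors:
  P(detector) = 0.02×0.33×0.733 + 0.55×0.33×0.267 + 0.41×0.67×0.733 + 0.71×0.67×0.267
        = 0.004838 + 0.048461 + 0.201355 + 0.127012 = 0.381666
The terms with actual fire present sum to 0.328367, so
  P(actual fire | detector) = 0.328367 / 0.381666 ≈ 0.860

With the extra evidence:
Weight on actual fire=true, given the evidence: 0.71×0.67 = 0.475700
The normalizing constant is 0.55×0.33 + 0.71×0.67 = 0.657200
Posterior = 0.475700 / 0.657200 ≈ 0.724

P(actual fire | detector) ≈ 0.860; P(actual fire | detector, burnt toast) ≈ 0.724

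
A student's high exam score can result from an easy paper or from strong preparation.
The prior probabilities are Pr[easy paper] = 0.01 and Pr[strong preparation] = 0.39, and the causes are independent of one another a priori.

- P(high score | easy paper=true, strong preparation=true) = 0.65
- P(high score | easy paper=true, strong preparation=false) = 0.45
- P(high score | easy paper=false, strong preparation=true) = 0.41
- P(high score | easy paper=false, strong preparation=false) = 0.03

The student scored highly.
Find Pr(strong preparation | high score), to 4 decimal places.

Numerator (weight on configurations with strong preparation): 0.158301 + 0.002535 = 0.160836
Normalizer over all consistent configurations: 0.03×0.99×0.61 + 0.41×0.99×0.39 + 0.45×0.01×0.61 + 0.65×0.01×0.39 = 0.181698
Posterior = 0.160836 / 0.181698 ≈ 0.8852

Pr(strong preparation | high score) ≈ 0.8852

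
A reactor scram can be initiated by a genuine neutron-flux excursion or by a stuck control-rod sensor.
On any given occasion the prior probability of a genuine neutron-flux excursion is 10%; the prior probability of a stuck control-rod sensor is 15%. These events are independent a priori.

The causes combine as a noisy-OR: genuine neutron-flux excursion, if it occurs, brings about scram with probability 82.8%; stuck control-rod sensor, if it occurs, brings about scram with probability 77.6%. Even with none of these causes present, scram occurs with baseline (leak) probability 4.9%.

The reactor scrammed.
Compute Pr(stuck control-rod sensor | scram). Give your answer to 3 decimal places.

Pr(stuck control-rod sensor | scram) ≈ 0.526

Under noisy-OR, P(scram | causes) = 1 − (1−0.049)·∏(1−qᵢ) over the active causes.
Weight on stuck control-rod sensor=true, given the evidence: 0.106242 + 0.014450 = 0.120692
The normalizing constant is 0.049×0.9×0.85 + 0.786976×0.9×0.15 + 0.836428×0.1×0.85 + 0.96336×0.1×0.15 = 0.229273
Posterior = 0.120692 / 0.229273 ≈ 0.526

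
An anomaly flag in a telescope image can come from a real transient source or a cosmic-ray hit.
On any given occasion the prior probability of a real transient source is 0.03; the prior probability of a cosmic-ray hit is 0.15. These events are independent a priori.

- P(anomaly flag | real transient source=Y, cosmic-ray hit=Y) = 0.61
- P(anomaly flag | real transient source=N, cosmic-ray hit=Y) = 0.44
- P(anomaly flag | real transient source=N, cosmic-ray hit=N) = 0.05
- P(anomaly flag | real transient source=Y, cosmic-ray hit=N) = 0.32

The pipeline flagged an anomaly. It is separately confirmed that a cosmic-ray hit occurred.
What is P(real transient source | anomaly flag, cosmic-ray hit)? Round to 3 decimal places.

Weight on real transient source=true, given the evidence: 0.61*0.03 = 0.018300
Denominator P(anomaly flag | cosmic-ray hit): 0.44*0.97 + 0.61*0.03 = 0.445100
P(real transient source | anomaly flag, cosmic-ray hit) = 0.018300/0.445100 ≈ 0.041

P(real transient source | anomaly flag, cosmic-ray hit) ≈ 0.041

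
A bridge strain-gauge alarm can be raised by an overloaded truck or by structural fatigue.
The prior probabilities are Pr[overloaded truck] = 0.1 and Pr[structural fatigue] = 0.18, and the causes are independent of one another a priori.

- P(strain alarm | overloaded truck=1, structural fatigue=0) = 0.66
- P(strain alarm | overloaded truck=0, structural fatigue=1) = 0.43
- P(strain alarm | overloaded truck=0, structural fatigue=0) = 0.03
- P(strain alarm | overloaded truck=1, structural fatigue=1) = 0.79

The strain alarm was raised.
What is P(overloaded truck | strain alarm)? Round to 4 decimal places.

For the numerator, keep only overloaded truck=true terms: 0.054120 + 0.014220 = 0.068340
The normalizing constant is 0.03*0.9*0.82 + 0.43*0.9*0.18 + 0.66*0.1*0.82 + 0.79*0.1*0.18 = 0.160140
P(overloaded truck | strain alarm) = 0.068340/0.160140 ≈ 0.4268

P(overloaded truck | strain alarm) ≈ 0.4268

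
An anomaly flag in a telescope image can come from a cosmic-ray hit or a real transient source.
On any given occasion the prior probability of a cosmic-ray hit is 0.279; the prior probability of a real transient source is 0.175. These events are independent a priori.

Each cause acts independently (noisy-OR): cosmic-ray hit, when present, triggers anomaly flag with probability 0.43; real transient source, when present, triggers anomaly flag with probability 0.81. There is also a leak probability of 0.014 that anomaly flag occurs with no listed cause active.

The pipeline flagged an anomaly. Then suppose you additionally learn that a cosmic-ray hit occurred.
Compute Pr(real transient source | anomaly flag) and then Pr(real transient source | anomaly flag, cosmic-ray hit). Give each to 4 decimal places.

Pr(real transient source | anomaly flag) ≈ 0.5725; Pr(real transient source | anomaly flag, cosmic-ray hit) ≈ 0.3020

Under noisy-OR, P(anomaly flag | causes) = 1 − (1−0.014)·∏(1−qᵢ) over the active causes.
P(anomaly flag) = 0.014*0.721*0.825 + 0.81266*0.721*0.175 + 0.43798*0.279*0.825 + 0.893216*0.279*0.175 = 0.008328 + 0.102537 + 0.100812 + 0.043611 = 0.255288
Of this, 0.146148 comes from 0.102537 + 0.043611 (the real transient source=true cases).
P(real transient source | anomaly flag) = 0.146148 / 0.255288 ≈ 0.5725

Now also conditioning on cosmic-ray hit=true:
Numerator (weight on configurations with real transient source): 0.893216×0.175 = 0.156313
Denominator P(anomaly flag | cosmic-ray hit): 0.43798×0.825 + 0.893216×0.175 = 0.517646
Posterior = 0.156313 / 0.517646 ≈ 0.3020
— cosmic-ray hit explains away the evidence for real transient source.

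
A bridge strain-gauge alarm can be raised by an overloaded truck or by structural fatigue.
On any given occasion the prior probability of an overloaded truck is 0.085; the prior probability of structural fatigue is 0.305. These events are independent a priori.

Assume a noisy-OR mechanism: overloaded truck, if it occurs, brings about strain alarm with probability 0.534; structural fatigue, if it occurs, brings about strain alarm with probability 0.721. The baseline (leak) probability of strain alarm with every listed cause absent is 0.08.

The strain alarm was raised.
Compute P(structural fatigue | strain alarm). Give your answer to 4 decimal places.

P(structural fatigue | strain alarm) ≈ 0.7313

Under noisy-OR, P(strain alarm | causes) = 1 − (1−0.08)·∏(1−qᵢ) over the active causes.
For the numerator, keep only structural fatigue=true terms: 0.207442 + 0.022824 = 0.230266
Normalizer over all consistent configurations: 0.08·0.915·0.695 + 0.74332·0.915·0.305 + 0.57128·0.085·0.695 + 0.880387·0.085·0.305 = 0.314888
Posterior = 0.230266 / 0.314888 ≈ 0.7313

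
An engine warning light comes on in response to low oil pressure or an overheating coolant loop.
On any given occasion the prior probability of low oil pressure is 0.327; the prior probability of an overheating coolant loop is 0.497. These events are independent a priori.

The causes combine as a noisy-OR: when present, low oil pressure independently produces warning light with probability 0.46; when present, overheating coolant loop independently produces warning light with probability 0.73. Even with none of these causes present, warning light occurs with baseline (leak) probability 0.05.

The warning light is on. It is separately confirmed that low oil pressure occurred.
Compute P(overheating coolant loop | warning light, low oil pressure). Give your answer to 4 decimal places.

Under noisy-OR, P(warning light | causes) = 1 − (1−0.05)·∏(1−qᵢ) over the active causes.
P(warning light | low oil pressure) = 0.487*0.503 + 0.86149*0.497 = 0.244961 + 0.428161 = 0.673122
The overheating coolant loop-present share is 0.86149*0.497 = 0.428161.
P(overheating coolant loop | warning light, low oil pressure) = 0.428161 / 0.673122 ≈ 0.6361

P(overheating coolant loop | warning light, low oil pressure) ≈ 0.6361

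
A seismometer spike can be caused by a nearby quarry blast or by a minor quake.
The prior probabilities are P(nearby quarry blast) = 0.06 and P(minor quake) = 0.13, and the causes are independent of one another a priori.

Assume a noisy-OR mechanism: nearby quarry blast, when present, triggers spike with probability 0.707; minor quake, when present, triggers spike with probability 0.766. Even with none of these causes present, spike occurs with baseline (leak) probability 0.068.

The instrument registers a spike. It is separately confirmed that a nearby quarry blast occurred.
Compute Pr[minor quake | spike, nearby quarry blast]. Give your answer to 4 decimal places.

Under noisy-OR, P(spike | causes) = 1 − (1−0.068)·∏(1−qᵢ) over the active causes.
Numerator (weight on configurations with minor quake): 0.9361×0.13 = 0.121693
The normalizing constant is 0.726924×0.87 + 0.9361×0.13 = 0.754117
Posterior = 0.121693 / 0.754117 ≈ 0.1614

Pr[minor quake | spike, nearby quarry blast] ≈ 0.1614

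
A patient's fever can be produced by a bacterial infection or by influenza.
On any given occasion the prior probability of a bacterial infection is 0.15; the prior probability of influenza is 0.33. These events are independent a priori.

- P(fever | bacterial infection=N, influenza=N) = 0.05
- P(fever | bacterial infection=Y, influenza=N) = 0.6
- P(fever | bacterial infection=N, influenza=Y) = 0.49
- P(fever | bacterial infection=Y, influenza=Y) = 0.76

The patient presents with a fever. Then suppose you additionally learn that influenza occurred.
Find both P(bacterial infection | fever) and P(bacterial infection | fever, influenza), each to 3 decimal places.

P(bacterial infection | fever) ≈ 0.371; P(bacterial infection | fever, influenza) ≈ 0.215

By total probability over the 4 (bacterial infection, influenza) configurations:
  P(fever) = 0.05*0.85*0.67 + 0.49*0.85*0.33 + 0.6*0.15*0.67 + 0.76*0.15*0.33
        = 0.028475 + 0.137445 + 0.060300 + 0.037620 = 0.263840
Configurations with bacterial infection contribute 0.097920, so
  P(bacterial infection | fever) = 0.097920 / 0.263840 ≈ 0.371

With the extra evidence:
For the numerator, keep only bacterial infection=true terms: 0.76×0.15 = 0.114000
Denominator P(fever | influenza): 0.49×0.85 + 0.76×0.15 = 0.530500
Posterior = 0.114000 / 0.530500 ≈ 0.215
Conditioning on influenza lowers the posterior on bacterial infection: the classic explaining-away effect in a common-effect structure.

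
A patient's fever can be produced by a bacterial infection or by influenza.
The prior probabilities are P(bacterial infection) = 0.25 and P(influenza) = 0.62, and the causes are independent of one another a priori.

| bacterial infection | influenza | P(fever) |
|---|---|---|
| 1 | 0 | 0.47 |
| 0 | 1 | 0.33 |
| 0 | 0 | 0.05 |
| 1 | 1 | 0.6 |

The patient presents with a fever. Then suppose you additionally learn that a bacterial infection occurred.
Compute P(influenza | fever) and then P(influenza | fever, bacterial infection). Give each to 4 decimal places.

Enumerate the 4 (bacterial infection, influenza) configurations and weight by the priors:
  P(fever) = 0.05·0.75·0.38 + 0.33·0.75·0.62 + 0.47·0.25·0.38 + 0.6·0.25·0.62
        = 0.014250 + 0.153450 + 0.044650 + 0.093000 = 0.305350
Configurations with influenza contribute 0.246450, so
  P(influenza | fever) = 0.246450 / 0.305350 ≈ 0.8071

Now also conditioning on bacterial infection=true:
Sum P(fever|·) weighted by the priors over both values of influenza:
  P(fever | bacterial infection) = 0.47*0.38 + 0.6*0.62
        = 0.178600 + 0.372000 = 0.550600
Keeping only the influenza-present terms gives 0.372000, so
  P(influenza | fever, bacterial infection) = 0.372000 / 0.550600 ≈ 0.6756
Conditioning on bacterial infection lowers the posterior on influenza: the classic explaining-away effect in a common-effect structure.

P(influenza | fever) ≈ 0.8071; P(influenza | fever, bacterial infection) ≈ 0.6756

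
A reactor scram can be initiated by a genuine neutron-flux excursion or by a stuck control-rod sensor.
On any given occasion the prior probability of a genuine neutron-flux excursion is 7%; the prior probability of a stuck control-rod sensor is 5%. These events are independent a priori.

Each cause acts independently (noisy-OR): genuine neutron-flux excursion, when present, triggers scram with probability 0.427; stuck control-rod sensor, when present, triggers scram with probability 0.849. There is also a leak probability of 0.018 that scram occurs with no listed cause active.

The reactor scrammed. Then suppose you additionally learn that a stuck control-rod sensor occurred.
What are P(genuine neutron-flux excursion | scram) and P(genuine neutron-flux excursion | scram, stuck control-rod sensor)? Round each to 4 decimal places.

P(genuine neutron-flux excursion | scram) ≈ 0.3677; P(genuine neutron-flux excursion | scram, stuck control-rod sensor) ≈ 0.0748

Under noisy-OR, P(scram | causes) = 1 − (1−0.018)·∏(1−qᵢ) over the active causes.
Numerator (weight on configurations with genuine neutron-flux excursion): 0.029081 + 0.003203 = 0.032284
Denominator P(scram): 0.018·0.93·0.95 + 0.851718·0.93·0.05 + 0.437314·0.07·0.95 + 0.915034·0.07·0.05 = 0.087792
P(genuine neutron-flux excursion | scram) = 0.032284/0.087792 ≈ 0.3677

Now also conditioning on stuck control-rod sensor=true:
Sum P(scram|·) weighted by the priors over both values of genuine neutron-flux excursion:
  P(scram | stuck control-rod sensor) = 0.851718·0.93 + 0.915034·0.07
        = 0.792098 + 0.064052 = 0.856150
The terms with genuine neutron-flux excursion present sum to 0.064052, so
  P(genuine neutron-flux excursion | scram, stuck control-rod sensor) = 0.064052 / 0.856150 ≈ 0.0748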